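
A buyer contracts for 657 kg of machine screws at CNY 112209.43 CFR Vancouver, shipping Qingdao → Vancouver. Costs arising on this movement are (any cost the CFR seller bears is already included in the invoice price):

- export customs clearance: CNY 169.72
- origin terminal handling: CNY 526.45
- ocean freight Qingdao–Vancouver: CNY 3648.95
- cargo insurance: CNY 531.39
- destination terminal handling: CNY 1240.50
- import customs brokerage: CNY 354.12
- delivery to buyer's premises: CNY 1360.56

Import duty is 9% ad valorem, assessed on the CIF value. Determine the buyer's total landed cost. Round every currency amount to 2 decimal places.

Total landed cost: CNY 125842.67

CFR: the seller pays costs through ocean freight to the destination port, but not insurance.
Already in the invoice (seller's account under CFR): export clearance, origin terminal, freight — exclude.
CIF value = CFR price + insurance = 112209.43 + 531.39 = 112740.82
Import duty = 112740.82 × 9% = 10146.67
Buyer bears: insurance 531.39 + destination terminal 1240.50 + brokerage 354.12 + delivery 1360.56 + duty 10146.67 = 13633.24
Landed cost = invoice 112209.43 + 13633.24 = 125842.67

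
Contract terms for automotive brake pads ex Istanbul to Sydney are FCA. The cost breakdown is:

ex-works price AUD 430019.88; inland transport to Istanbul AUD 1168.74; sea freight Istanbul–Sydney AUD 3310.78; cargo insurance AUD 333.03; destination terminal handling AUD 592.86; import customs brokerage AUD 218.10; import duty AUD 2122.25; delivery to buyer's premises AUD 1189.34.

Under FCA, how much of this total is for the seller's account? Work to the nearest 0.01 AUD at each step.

FCA: the seller delivers export-cleared goods to the carrier; the buyer bears costs from that point.
Seller's account: goods 430019.88 + inland to port 1168.74 = 431188.62
Buyer's account: freight 3310.78 + insurance 333.03 + destination terminal 592.86 + brokerage 218.10 + duty 2122.25 + delivery 1189.34 = 7766.36

Seller's account: AUD 431188.62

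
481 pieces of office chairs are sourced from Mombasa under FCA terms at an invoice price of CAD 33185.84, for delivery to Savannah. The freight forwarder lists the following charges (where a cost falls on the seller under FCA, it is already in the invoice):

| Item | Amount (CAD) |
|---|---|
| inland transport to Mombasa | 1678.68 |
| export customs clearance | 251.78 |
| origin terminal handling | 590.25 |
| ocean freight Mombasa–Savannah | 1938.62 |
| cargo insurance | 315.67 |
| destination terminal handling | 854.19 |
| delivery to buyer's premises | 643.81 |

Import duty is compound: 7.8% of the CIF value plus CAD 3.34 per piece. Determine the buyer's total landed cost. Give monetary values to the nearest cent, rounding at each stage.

Total landed cost: CAD 41945.29

FCA: the seller delivers export-cleared goods to the carrier; the buyer bears costs from that point.
Already in the invoice (seller's account under FCA): inland to port, export clearance — exclude.
CIF value = FCA price + origin terminal + freight + insurance = 33185.84 + 590.25 + 1938.62 + 315.67 = 36030.38
Ad valorem component: 36030.38 × 7.8% = 2810.37
Specific component: 481 × 3.34 = 1606.54
Import duty = 2810.37 + 1606.54 = 4416.91
Buyer bears: origin terminal 590.25 + freight 1938.62 + insurance 315.67 + destination terminal 854.19 + delivery 643.81 + duty 4416.91 = 8759.45
Landed cost = invoice 33185.84 + 8759.45 = 41945.29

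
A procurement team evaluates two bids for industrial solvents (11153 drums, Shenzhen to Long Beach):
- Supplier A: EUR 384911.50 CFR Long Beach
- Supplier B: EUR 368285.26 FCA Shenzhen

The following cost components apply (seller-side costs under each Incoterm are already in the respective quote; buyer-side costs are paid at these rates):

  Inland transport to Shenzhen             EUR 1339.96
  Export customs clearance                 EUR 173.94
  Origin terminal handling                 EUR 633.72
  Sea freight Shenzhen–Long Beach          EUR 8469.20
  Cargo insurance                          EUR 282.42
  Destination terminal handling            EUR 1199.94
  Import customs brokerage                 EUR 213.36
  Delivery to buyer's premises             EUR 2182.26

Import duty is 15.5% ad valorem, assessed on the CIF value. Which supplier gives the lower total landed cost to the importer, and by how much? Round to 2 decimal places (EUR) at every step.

Supplier B is cheaper by EUR 8689.44

Supplier A (CFR):
CIF value = CFR price + insurance = 384911.50 + 282.42 = 385193.92
Import duty = 385193.92 × 15.5% = 59705.06
Buyer bears (A): 282.42 + 1199.94 + 213.36 + 2182.26 = 3877.98
Landed cost (A) = invoice 384911.50 + 3877.98 + duty 59705.06 = 448494.54
Supplier B (FCA):
CIF value = FCA price + origin terminal + freight + insurance = 368285.26 + 633.72 + 8469.20 + 282.42 = 377670.60
Import duty = 377670.60 × 15.5% = 58538.94
Buyer bears (B): 633.72 + 8469.20 + 282.42 + 1199.94 + 213.36 + 2182.26 = 12980.90
Landed cost (B) = invoice 368285.26 + 12980.90 + duty 58538.94 = 439805.10
Difference = |448494.54 − 439805.10| = 8689.44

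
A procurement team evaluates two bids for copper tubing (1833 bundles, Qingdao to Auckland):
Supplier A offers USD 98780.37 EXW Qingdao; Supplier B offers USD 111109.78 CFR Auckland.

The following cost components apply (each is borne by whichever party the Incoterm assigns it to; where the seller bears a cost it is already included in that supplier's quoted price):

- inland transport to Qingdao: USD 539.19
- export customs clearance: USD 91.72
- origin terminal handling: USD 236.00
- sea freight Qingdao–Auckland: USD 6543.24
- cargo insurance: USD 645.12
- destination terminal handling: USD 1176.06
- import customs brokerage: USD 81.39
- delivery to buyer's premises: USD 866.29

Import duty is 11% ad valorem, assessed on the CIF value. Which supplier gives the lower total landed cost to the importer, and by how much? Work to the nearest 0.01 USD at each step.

Supplier A is cheaper by USD 5460.38

Supplier A (EXW):
CIF value = EXW price + inland to port + export clearance + origin terminal + freight + insurance = 98780.37 + 539.19 + 91.72 + 236.00 + 6543.24 + 645.12 = 106835.64
Import duty = 106835.64 × 11% = 11751.92
Buyer bears (A): 539.19 + 91.72 + 236.00 + 6543.24 + 645.12 + 1176.06 + 81.39 + 866.29 = 10179.01
Landed cost (A) = invoice 98780.37 + 10179.01 + duty 11751.92 = 120711.30
Supplier B (CFR):
CIF value = CFR price + insurance = 111109.78 + 645.12 = 111754.90
Import duty = 111754.90 × 11% = 12293.04
Buyer bears (B): 645.12 + 1176.06 + 81.39 + 866.29 = 2768.86
Landed cost (B) = invoice 111109.78 + 2768.86 + duty 12293.04 = 126171.68
Difference = |120711.30 − 126171.68| = 5460.38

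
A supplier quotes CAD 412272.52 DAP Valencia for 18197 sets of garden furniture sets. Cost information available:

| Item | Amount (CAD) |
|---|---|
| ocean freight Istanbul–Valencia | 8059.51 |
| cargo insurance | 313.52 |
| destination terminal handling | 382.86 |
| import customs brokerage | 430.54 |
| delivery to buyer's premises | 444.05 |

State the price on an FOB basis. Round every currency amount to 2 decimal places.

FOB price: CAD 403072.58

Not relevant to the conversion: brokerage — on the buyer under both terms; not part of either seller's price.
From DAP to FOB, the seller no longer bears: freight, insurance, destination terminal, delivery.
FOB price = 412272.52 − 8059.51 − 313.52 − 382.86 − 444.05 = 403072.58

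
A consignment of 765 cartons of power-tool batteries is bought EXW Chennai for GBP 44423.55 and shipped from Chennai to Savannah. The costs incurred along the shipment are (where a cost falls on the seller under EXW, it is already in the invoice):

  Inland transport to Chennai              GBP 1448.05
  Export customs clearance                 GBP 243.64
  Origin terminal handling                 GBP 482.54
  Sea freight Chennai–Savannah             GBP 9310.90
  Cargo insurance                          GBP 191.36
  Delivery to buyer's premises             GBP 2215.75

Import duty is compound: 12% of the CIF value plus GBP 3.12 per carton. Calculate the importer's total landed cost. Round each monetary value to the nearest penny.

Total landed cost: GBP 67434.59

EXW: the seller makes goods available at their premises; the buyer bears all onward costs.
CIF value = EXW price + inland to port + export clearance + origin terminal + freight + insurance = 44423.55 + 1448.05 + 243.64 + 482.54 + 9310.90 + 191.36 = 56100.04
Ad valorem component: 56100.04 × 12% = 6732.00
Specific component: 765 × 3.12 = 2386.80
Import duty = 6732.00 + 2386.80 = 9118.80
Buyer bears: inland to port 1448.05 + export clearance 243.64 + origin terminal 482.54 + freight 9310.90 + insurance 191.36 + delivery 2215.75 + duty 9118.80 = 23011.04
Landed cost = invoice 44423.55 + 23011.04 = 67434.59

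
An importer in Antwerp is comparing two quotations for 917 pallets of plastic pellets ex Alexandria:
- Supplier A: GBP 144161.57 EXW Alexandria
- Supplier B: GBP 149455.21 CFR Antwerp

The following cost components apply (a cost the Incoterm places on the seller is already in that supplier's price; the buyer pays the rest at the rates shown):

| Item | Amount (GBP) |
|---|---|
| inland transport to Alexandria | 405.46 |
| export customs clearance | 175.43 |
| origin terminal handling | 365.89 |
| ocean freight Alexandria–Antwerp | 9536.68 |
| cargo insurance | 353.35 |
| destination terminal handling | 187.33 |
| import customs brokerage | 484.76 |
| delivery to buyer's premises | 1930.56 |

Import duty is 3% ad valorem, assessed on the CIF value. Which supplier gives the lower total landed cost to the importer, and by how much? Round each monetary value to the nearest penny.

Supplier B is cheaper by GBP 5345.51

Supplier A (EXW):
CIF value = EXW price + inland to port + export clearance + origin terminal + freight + insurance = 144161.57 + 405.46 + 175.43 + 365.89 + 9536.68 + 353.35 = 154998.38
Import duty = 154998.38 × 3% = 4649.95
Buyer bears (A): 405.46 + 175.43 + 365.89 + 9536.68 + 353.35 + 187.33 + 484.76 + 1930.56 = 13439.46
Landed cost (A) = invoice 144161.57 + 13439.46 + duty 4649.95 = 162250.98
Supplier B (CFR):
CIF value = CFR price + insurance = 149455.21 + 353.35 = 149808.56
Import duty = 149808.56 × 3% = 4494.26
Buyer bears (B): 353.35 + 187.33 + 484.76 + 1930.56 = 2956.00
Landed cost (B) = invoice 149455.21 + 2956.00 + duty 4494.26 = 156905.47
Difference = |162250.98 − 156905.47| = 5345.51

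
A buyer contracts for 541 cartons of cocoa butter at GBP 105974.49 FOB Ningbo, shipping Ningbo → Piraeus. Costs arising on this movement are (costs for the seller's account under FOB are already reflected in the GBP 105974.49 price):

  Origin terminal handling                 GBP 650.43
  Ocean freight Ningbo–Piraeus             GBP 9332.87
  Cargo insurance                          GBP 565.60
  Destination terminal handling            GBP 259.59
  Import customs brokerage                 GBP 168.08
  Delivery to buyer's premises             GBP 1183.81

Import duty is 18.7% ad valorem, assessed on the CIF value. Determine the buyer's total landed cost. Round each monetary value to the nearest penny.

Total landed cost: GBP 139152.68

FOB: the seller bears costs until goods are on board at the origin port; the buyer bears freight, insurance and all costs thereafter.
Already in the invoice (seller's account under FOB): origin terminal — exclude.
CIF value = FOB price + freight + insurance = 105974.49 + 9332.87 + 565.60 = 115872.96
Import duty = 115872.96 × 18.7% = 21668.24
Buyer bears: freight 9332.87 + insurance 565.60 + destination terminal 259.59 + brokerage 168.08 + delivery 1183.81 + duty 21668.24 = 33178.19
Landed cost = invoice 105974.49 + 33178.19 = 139152.68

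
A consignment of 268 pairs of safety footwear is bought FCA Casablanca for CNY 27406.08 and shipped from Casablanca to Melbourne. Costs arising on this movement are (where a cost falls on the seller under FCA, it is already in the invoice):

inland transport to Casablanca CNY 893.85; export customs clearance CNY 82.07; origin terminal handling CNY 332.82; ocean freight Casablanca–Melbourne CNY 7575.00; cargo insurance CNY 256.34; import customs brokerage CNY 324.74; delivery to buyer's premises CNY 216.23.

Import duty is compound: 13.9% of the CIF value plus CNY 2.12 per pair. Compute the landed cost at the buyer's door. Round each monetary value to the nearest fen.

Total landed cost: CNY 41623.63

FCA: the seller delivers export-cleared goods to the carrier; the buyer bears costs from that point.
Already in the invoice (seller's account under FCA): inland to port, export clearance — exclude.
CIF value = FCA price + origin terminal + freight + insurance = 27406.08 + 332.82 + 7575.00 + 256.34 = 35570.24
Ad valorem component: 35570.24 × 13.9% = 4944.26
Specific component: 268 × 2.12 = 568.16
Import duty = 4944.26 + 568.16 = 5512.42
Buyer bears: origin terminal 332.82 + freight 7575.00 + insurance 256.34 + brokerage 324.74 + delivery 216.23 + duty 5512.42 = 14217.55
Landed cost = invoice 27406.08 + 14217.55 = 41623.63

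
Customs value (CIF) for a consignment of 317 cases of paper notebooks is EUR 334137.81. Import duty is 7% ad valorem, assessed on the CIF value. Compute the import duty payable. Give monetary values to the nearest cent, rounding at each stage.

Import duty = 334137.81 × 7% = 23389.65

Import duty: EUR 23389.65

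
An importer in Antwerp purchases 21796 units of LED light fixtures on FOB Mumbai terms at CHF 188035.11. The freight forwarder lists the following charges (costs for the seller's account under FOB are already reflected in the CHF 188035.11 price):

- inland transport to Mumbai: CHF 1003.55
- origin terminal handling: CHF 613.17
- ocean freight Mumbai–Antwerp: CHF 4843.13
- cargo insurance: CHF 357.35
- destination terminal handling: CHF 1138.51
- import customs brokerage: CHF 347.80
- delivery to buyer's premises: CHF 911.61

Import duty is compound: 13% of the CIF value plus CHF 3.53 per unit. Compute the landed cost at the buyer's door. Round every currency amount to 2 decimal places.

FOB: the seller bears costs until goods are on board at the origin port; the buyer bears freight, insurance and all costs thereafter.
Already in the invoice (seller's account under FOB): inland to port, origin terminal — exclude.
CIF value = FOB price + freight + insurance = 188035.11 + 4843.13 + 357.35 = 193235.59
Ad valorem component: 193235.59 × 13% = 25120.63
Specific component: 21796 × 3.53 = 76939.88
Import duty = 25120.63 + 76939.88 = 102060.51
Buyer bears: freight 4843.13 + insurance 357.35 + destination terminal 1138.51 + brokerage 347.80 + delivery 911.61 + duty 102060.51 = 109658.91
Landed cost = invoice 188035.11 + 109658.91 = 297694.02

Total landed cost: CHF 297694.02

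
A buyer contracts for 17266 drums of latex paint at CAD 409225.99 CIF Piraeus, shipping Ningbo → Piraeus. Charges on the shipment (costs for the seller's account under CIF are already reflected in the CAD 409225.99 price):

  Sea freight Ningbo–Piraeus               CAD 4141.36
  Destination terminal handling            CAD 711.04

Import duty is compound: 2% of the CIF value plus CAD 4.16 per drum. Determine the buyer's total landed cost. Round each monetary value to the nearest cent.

Total landed cost: CAD 489948.11

CIF: the seller pays costs through ocean freight and marine insurance to the destination port.
Already in the invoice (seller's account under CIF): freight — exclude.
The CIF price already equals the CIF value: 409225.99
Ad valorem component: 409225.99 × 2% = 8184.52
Specific component: 17266 × 4.16 = 71826.56
Import duty = 8184.52 + 71826.56 = 80011.08
Buyer bears: destination terminal 711.04 + duty 80011.08 = 80722.12
Landed cost = invoice 409225.99 + 80722.12 = 489948.11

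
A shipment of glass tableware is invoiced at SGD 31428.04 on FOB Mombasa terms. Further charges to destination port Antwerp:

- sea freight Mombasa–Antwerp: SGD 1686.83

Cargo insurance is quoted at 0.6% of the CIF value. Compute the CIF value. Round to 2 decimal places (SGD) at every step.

CIF value: SGD 33314.76

Let C be the CIF value. C = FOB price + freight + 0.6% × C
C − 0.6% × C = 31428.04 + 1686.83
0.994 × C = 33114.87
C = 33114.87 / 0.994 = 33314.76
Insurance premium = 0.6% × 33314.76 = 199.89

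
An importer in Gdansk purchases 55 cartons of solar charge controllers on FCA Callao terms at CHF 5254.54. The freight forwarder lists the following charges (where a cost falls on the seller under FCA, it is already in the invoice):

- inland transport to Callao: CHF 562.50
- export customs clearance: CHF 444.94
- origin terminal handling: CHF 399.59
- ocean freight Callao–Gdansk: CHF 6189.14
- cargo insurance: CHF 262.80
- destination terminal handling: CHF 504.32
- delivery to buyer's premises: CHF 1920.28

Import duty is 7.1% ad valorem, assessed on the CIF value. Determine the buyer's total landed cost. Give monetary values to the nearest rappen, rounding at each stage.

Total landed cost: CHF 15390.20

FCA: the seller delivers export-cleared goods to the carrier; the buyer bears costs from that point.
Already in the invoice (seller's account under FCA): inland to port, export clearance — exclude.
CIF value = FCA price + origin terminal + freight + insurance = 5254.54 + 399.59 + 6189.14 + 262.80 = 12106.07
Import duty = 12106.07 × 7.1% = 859.53
Buyer bears: origin terminal 399.59 + freight 6189.14 + insurance 262.80 + destination terminal 504.32 + delivery 1920.28 + duty 859.53 = 10135.66
Landed cost = invoice 5254.54 + 10135.66 = 15390.20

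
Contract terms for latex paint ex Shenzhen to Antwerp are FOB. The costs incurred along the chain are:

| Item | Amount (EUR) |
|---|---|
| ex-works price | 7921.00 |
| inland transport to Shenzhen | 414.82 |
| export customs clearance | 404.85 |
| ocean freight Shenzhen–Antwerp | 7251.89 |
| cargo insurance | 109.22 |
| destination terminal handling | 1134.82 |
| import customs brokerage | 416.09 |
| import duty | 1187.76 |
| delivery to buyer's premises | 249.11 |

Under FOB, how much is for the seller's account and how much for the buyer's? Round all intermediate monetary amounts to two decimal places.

Seller: EUR 8740.67; buyer: EUR 10348.89

FOB: the seller bears costs until goods are on board at the origin port; the buyer bears freight, insurance and all costs thereafter.
Seller's account: goods 7921.00 + inland to port 414.82 + export clearance 404.85 = 8740.67
Buyer's account: freight 7251.89 + insurance 109.22 + destination terminal 1134.82 + brokerage 416.09 + duty 1187.76 + delivery 249.11 = 10348.89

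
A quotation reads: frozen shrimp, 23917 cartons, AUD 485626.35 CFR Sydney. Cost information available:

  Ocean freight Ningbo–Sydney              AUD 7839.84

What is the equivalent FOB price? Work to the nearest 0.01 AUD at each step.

From CFR to FOB, the seller no longer bears: freight.
FOB price = 485626.35 − 7839.84 = 477786.51

FOB price: AUD 477786.51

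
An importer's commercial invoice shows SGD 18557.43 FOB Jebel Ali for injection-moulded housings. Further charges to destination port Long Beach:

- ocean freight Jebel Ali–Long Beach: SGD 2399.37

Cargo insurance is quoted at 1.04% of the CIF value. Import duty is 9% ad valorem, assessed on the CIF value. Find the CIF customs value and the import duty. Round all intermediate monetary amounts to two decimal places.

Let C be the CIF value. C = FOB price + freight + 1.04% × C
C − 1.04% × C = 18557.43 + 2399.37
0.9896 × C = 20956.80
C = 20956.80 / 0.9896 = 21177.04
Insurance premium = 1.04% × 21177.04 = 220.24
Import duty = 21177.04 × 9% = 1905.93

CIF value: SGD 21177.04; import duty: SGD 1905.93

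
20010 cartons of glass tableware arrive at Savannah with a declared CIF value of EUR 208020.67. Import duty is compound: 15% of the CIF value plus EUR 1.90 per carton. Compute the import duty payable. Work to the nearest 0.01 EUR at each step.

Import duty: EUR 69222.10

Ad valorem component: 208020.67 × 15% = 31203.10
Specific component: 20010 × 1.90 = 38019.00
Import duty = 31203.10 + 38019.00 = 69222.10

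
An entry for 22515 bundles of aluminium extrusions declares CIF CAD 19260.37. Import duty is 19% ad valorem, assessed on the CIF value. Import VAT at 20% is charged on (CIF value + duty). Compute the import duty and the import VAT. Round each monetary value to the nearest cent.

Import duty: CAD 3659.47; import VAT: CAD 4583.97

Import duty = 19260.37 × 19% = 3659.47
VAT base = CIF + duty = 19260.37 + 3659.47 = 22919.84
Import VAT = 22919.84 × 20% = 4583.97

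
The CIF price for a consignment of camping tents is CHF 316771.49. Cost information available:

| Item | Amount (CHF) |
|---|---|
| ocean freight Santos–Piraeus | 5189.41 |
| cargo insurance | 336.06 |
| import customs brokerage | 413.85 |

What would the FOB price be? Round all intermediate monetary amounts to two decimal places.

Not relevant to the conversion: brokerage — on the buyer under both terms; not part of either seller's price.
From CIF to FOB, the seller no longer bears: freight, insurance.
FOB price = 316771.49 − 5189.41 − 336.06 = 311246.02

FOB price: CHF 311246.02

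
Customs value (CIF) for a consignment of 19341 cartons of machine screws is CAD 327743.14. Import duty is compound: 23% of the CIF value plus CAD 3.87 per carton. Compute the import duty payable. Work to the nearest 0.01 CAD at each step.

Ad valorem component: 327743.14 × 23% = 75380.92
Specific component: 19341 × 3.87 = 74849.67
Import duty = 75380.92 + 74849.67 = 150230.59

Import duty: CAD 150230.59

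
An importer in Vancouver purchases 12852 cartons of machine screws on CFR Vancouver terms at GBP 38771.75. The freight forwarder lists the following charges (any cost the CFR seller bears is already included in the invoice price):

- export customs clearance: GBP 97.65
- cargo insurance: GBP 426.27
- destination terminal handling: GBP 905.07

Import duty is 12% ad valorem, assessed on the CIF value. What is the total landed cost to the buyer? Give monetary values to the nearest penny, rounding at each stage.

CFR: the seller pays costs through ocean freight to the destination port, but not insurance.
Already in the invoice (seller's account under CFR): export clearance — exclude.
CIF value = CFR price + insurance = 38771.75 + 426.27 = 39198.02
Import duty = 39198.02 × 12% = 4703.76
Buyer bears: insurance 426.27 + destination terminal 905.07 + duty 4703.76 = 6035.10
Landed cost = invoice 38771.75 + 6035.10 = 44806.85

Total landed cost: GBP 44806.85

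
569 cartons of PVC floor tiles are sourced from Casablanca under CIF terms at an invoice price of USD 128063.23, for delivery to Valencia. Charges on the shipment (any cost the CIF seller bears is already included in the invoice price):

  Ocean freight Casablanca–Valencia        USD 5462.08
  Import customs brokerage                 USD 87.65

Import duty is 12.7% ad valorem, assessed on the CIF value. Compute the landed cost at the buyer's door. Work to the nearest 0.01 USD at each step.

Total landed cost: USD 144414.91

CIF: the seller pays costs through ocean freight and marine insurance to the destination port.
Already in the invoice (seller's account under CIF): freight — exclude.
The CIF price already equals the CIF value: 128063.23
Import duty = 128063.23 × 12.7% = 16264.03
Buyer bears: brokerage 87.65 + duty 16264.03 = 16351.68
Landed cost = invoice 128063.23 + 16351.68 = 144414.91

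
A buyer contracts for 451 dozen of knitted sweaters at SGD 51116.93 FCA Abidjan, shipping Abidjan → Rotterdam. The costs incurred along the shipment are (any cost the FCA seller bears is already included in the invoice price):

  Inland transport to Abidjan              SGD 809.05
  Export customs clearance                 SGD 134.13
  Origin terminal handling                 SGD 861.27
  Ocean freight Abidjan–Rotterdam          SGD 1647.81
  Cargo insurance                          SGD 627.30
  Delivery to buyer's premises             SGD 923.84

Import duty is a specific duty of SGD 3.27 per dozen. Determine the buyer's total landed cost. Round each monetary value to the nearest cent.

Total landed cost: SGD 56651.92

FCA: the seller delivers export-cleared goods to the carrier; the buyer bears costs from that point.
Already in the invoice (seller's account under FCA): inland to port, export clearance — exclude.
CIF value = FCA price + origin terminal + freight + insurance = 51116.93 + 861.27 + 1647.81 + 627.30 = 54253.31
Import duty = 451 × 3.27 = 1474.77
Buyer bears: origin terminal 861.27 + freight 1647.81 + insurance 627.30 + delivery 923.84 + duty 1474.77 = 5534.99
Landed cost = invoice 51116.93 + 5534.99 = 56651.92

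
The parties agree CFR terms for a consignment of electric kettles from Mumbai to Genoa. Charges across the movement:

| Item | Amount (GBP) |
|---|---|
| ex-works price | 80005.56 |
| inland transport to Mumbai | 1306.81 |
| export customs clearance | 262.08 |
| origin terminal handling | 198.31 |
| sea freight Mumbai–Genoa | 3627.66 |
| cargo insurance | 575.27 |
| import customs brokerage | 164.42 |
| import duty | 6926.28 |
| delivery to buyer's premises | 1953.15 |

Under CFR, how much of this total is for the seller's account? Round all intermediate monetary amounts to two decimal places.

Seller's account: GBP 85400.42

CFR: the seller pays costs through ocean freight to the destination port, but not insurance.
Seller's account: goods 80005.56 + inland to port 1306.81 + export clearance 262.08 + origin terminal 198.31 + freight 3627.66 = 85400.42
Buyer's account: insurance 575.27 + brokerage 164.42 + duty 6926.28 + delivery 1953.15 = 9619.12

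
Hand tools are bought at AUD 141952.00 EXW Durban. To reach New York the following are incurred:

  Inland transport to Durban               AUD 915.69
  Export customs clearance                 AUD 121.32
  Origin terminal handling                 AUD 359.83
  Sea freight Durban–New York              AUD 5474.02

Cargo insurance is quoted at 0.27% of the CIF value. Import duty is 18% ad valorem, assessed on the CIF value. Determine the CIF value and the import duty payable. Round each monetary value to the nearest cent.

CIF value: AUD 149225.77; import duty: AUD 26860.64

Let C be the CIF value. C = EXW price + pre-shipment costs + freight + 0.27% × C
C − 0.27% × C = 141952.00 + 915.69 + 121.32 + 359.83 + 5474.02
0.9973 × C = 148822.86
C = 148822.86 / 0.9973 = 149225.77
Insurance premium = 0.27% × 149225.77 = 402.91
Import duty = 149225.77 × 18% = 26860.64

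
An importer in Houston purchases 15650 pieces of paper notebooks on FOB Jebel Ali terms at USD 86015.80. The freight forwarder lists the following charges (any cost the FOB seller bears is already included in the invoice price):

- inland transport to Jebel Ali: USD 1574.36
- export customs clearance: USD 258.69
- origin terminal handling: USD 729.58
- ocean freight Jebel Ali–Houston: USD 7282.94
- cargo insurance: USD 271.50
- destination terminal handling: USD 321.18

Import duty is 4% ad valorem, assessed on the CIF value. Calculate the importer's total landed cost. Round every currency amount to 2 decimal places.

Total landed cost: USD 97634.23

FOB: the seller bears costs until goods are on board at the origin port; the buyer bears freight, insurance and all costs thereafter.
Already in the invoice (seller's account under FOB): inland to port, export clearance, origin terminal — exclude.
CIF value = FOB price + freight + insurance = 86015.80 + 7282.94 + 271.50 = 93570.24
Import duty = 93570.24 × 4% = 3742.81
Buyer bears: freight 7282.94 + insurance 271.50 + destination terminal 321.18 + duty 3742.81 = 11618.43
Landed cost = invoice 86015.80 + 11618.43 = 97634.23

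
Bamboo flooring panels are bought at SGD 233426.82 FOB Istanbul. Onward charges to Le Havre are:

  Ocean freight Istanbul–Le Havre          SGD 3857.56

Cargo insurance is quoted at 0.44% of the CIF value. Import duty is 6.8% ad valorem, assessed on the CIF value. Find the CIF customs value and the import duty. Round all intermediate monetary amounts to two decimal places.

Let C be the CIF value. C = FOB price + freight + 0.44% × C
C − 0.44% × C = 233426.82 + 3857.56
0.9956 × C = 237284.38
C = 237284.38 / 0.9956 = 238333.05
Insurance premium = 0.44% × 238333.05 = 1048.67
Import duty = 238333.05 × 6.8% = 16206.65

CIF value: SGD 238333.05; import duty: SGD 16206.65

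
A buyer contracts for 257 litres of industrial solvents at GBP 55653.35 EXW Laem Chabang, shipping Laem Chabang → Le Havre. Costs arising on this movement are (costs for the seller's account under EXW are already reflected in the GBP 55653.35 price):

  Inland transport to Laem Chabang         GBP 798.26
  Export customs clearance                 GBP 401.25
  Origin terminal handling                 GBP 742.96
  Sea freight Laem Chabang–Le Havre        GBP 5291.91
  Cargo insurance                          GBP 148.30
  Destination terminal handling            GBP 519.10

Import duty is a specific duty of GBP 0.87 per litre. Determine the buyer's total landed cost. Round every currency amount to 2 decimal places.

EXW: the seller makes goods available at their premises; the buyer bears all onward costs.
CIF value = EXW price + inland to port + export clearance + origin terminal + freight + insurance = 55653.35 + 798.26 + 401.25 + 742.96 + 5291.91 + 148.30 = 63036.03
Import duty = 257 × 0.87 = 223.59
Buyer bears: inland to port 798.26 + export clearance 401.25 + origin terminal 742.96 + freight 5291.91 + insurance 148.30 + destination terminal 519.10 + duty 223.59 = 8125.37
Landed cost = invoice 55653.35 + 8125.37 = 63778.72

Total landed cost: GBP 63778.72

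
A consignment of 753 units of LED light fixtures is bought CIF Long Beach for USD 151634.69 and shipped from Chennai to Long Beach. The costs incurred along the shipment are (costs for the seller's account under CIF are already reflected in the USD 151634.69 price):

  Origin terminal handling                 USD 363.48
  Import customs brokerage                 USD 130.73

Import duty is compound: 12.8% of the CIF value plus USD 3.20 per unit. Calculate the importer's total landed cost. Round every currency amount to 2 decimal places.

CIF: the seller pays costs through ocean freight and marine insurance to the destination port.
Already in the invoice (seller's account under CIF): origin terminal — exclude.
The CIF price already equals the CIF value: 151634.69
Ad valorem component: 151634.69 × 12.8% = 19409.24
Specific component: 753 × 3.20 = 2409.60
Import duty = 19409.24 + 2409.60 = 21818.84
Buyer bears: brokerage 130.73 + duty 21818.84 = 21949.57
Landed cost = invoice 151634.69 + 21949.57 = 173584.26

Total landed cost: USD 173584.26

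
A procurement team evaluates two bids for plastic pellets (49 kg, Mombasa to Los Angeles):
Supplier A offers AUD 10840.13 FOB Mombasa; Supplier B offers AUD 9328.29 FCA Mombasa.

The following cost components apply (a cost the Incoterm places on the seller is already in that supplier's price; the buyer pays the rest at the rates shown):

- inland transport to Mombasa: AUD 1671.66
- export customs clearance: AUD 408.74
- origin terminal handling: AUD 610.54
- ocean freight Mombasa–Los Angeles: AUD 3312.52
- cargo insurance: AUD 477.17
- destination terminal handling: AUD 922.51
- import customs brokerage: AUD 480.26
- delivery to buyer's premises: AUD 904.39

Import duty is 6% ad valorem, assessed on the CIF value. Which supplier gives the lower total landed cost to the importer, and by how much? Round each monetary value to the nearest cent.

Supplier B is cheaper by AUD 955.38

Supplier A (FOB):
CIF value = FOB price + freight + insurance = 10840.13 + 3312.52 + 477.17 = 14629.82
Import duty = 14629.82 × 6% = 877.79
Buyer bears (A): 3312.52 + 477.17 + 922.51 + 480.26 + 904.39 = 6096.85
Landed cost (A) = invoice 10840.13 + 6096.85 + duty 877.79 = 17814.77
Supplier B (FCA):
CIF value = FCA price + origin terminal + freight + insurance = 9328.29 + 610.54 + 3312.52 + 477.17 = 13728.52
Import duty = 13728.52 × 6% = 823.71
Buyer bears (B): 610.54 + 3312.52 + 477.17 + 922.51 + 480.26 + 904.39 = 6707.39
Landed cost (B) = invoice 9328.29 + 6707.39 + duty 823.71 = 16859.39
Difference = |17814.77 − 16859.39| = 955.38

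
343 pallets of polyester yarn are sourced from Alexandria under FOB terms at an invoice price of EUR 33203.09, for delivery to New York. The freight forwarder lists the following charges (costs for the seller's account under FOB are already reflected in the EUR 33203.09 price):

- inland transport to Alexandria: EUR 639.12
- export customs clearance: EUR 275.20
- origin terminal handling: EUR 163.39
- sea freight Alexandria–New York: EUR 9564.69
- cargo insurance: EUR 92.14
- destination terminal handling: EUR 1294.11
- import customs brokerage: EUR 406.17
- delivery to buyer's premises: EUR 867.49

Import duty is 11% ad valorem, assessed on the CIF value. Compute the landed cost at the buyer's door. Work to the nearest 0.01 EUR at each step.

Total landed cost: EUR 50142.28

FOB: the seller bears costs until goods are on board at the origin port; the buyer bears freight, insurance and all costs thereafter.
Already in the invoice (seller's account under FOB): inland to port, export clearance, origin terminal — exclude.
CIF value = FOB price + freight + insurance = 33203.09 + 9564.69 + 92.14 = 42859.92
Import duty = 42859.92 × 11% = 4714.59
Buyer bears: freight 9564.69 + insurance 92.14 + destination terminal 1294.11 + brokerage 406.17 + delivery 867.49 + duty 4714.59 = 16939.19
Landed cost = invoice 33203.09 + 16939.19 = 50142.28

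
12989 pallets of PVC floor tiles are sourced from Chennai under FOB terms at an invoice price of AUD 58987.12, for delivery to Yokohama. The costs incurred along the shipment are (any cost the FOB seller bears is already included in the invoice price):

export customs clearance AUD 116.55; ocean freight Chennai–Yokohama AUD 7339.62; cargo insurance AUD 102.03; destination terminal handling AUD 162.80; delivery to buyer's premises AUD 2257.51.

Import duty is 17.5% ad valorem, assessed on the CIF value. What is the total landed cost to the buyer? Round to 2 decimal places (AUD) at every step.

Total landed cost: AUD 80474.11

FOB: the seller bears costs until goods are on board at the origin port; the buyer bears freight, insurance and all costs thereafter.
Already in the invoice (seller's account under FOB): export clearance — exclude.
CIF value = FOB price + freight + insurance = 58987.12 + 7339.62 + 102.03 = 66428.77
Import duty = 66428.77 × 17.5% = 11625.03
Buyer bears: freight 7339.62 + insurance 102.03 + destination terminal 162.80 + delivery 2257.51 + duty 11625.03 = 21486.99
Landed cost = invoice 58987.12 + 21486.99 = 80474.11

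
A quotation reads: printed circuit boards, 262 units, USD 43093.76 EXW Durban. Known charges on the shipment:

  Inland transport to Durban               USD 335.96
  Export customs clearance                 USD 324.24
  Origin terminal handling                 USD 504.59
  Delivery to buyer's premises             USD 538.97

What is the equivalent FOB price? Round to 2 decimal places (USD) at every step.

Not relevant to the conversion: delivery — on the buyer under both terms; not part of either seller's price.
From EXW to FOB, the seller additionally bears: inland to port, export clearance, origin terminal.
FOB price = 43093.76 + 335.96 + 324.24 + 504.59 = 44258.55

FOB price: USD 44258.55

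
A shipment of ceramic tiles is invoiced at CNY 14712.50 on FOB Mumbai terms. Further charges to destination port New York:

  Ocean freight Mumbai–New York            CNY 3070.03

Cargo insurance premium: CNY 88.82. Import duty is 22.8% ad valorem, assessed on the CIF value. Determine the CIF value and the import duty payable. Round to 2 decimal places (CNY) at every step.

CIF value: CNY 17871.35; import duty: CNY 4074.67

CIF = FOB price + freight + insurance
CIF = 14712.50 + 3070.03 + 88.82 = 17871.35
Import duty = 17871.35 × 22.8% = 4074.67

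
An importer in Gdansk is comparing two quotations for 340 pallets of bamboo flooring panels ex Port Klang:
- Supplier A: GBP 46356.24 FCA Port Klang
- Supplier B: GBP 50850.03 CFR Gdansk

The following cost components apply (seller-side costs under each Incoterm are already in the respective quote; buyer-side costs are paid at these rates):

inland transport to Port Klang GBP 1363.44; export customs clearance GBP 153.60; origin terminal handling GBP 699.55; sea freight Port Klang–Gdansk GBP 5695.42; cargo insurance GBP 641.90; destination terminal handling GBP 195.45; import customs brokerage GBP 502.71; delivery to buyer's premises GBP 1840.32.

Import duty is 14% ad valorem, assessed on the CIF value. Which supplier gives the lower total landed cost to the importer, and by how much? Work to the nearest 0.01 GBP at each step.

Supplier B is cheaper by GBP 2167.35

Supplier A (FCA):
CIF value = FCA price + origin terminal + freight + insurance = 46356.24 + 699.55 + 5695.42 + 641.90 = 53393.11
Import duty = 53393.11 × 14% = 7475.04
Buyer bears (A): 699.55 + 5695.42 + 641.90 + 195.45 + 502.71 + 1840.32 = 9575.35
Landed cost (A) = invoice 46356.24 + 9575.35 + duty 7475.04 = 63406.63
Supplier B (CFR):
CIF value = CFR price + insurance = 50850.03 + 641.90 = 51491.93
Import duty = 51491.93 × 14% = 7208.87
Buyer bears (B): 641.90 + 195.45 + 502.71 + 1840.32 = 3180.38
Landed cost (B) = invoice 50850.03 + 3180.38 + duty 7208.87 = 61239.28
Difference = |63406.63 − 61239.28| = 2167.35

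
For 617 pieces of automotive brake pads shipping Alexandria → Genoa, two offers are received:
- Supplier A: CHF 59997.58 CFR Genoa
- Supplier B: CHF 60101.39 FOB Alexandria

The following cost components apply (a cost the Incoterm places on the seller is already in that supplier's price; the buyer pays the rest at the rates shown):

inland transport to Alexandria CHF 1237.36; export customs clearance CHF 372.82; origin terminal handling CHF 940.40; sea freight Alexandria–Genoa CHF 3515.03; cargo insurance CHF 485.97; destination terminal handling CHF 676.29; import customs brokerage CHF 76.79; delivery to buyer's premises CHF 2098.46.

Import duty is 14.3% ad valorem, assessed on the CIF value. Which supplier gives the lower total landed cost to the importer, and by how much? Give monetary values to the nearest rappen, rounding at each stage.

Supplier A is cheaper by CHF 4136.33

Supplier A (CFR):
CIF value = CFR price + insurance = 59997.58 + 485.97 = 60483.55
Import duty = 60483.55 × 14.3% = 8649.15
Buyer bears (A): 485.97 + 676.29 + 76.79 + 2098.46 = 3337.51
Landed cost (A) = invoice 59997.58 + 3337.51 + duty 8649.15 = 71984.24
Supplier B (FOB):
CIF value = FOB price + freight + insurance = 60101.39 + 3515.03 + 485.97 = 64102.39
Import duty = 64102.39 × 14.3% = 9166.64
Buyer bears (B): 3515.03 + 485.97 + 676.29 + 76.79 + 2098.46 = 6852.54
Landed cost (B) = invoice 60101.39 + 6852.54 + duty 9166.64 = 76120.57
Difference = |71984.24 − 76120.57| = 4136.33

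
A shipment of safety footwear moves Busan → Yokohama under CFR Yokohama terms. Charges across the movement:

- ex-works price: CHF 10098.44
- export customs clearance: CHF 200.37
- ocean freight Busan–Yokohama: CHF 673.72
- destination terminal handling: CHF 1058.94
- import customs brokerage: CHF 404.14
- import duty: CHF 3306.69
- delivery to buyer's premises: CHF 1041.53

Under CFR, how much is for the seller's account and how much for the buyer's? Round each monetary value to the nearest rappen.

Seller: CHF 10972.53; buyer: CHF 5811.30

CFR: the seller pays costs through ocean freight to the destination port, but not insurance.
Seller's account: goods 10098.44 + export clearance 200.37 + freight 673.72 = 10972.53
Buyer's account: destination terminal 1058.94 + brokerage 404.14 + duty 3306.69 + delivery 1041.53 = 5811.30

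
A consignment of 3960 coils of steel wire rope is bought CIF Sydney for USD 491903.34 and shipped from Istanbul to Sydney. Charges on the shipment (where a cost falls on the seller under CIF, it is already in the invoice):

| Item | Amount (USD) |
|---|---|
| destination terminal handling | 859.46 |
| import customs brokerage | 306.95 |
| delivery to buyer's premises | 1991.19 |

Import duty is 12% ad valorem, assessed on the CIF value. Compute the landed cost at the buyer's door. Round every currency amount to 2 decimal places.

Total landed cost: USD 554089.34

CIF: the seller pays costs through ocean freight and marine insurance to the destination port.
The CIF price already equals the CIF value: 491903.34
Import duty = 491903.34 × 12% = 59028.40
Buyer bears: destination terminal 859.46 + brokerage 306.95 + delivery 1991.19 + duty 59028.40 = 62186.00
Landed cost = invoice 491903.34 + 62186.00 = 554089.34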